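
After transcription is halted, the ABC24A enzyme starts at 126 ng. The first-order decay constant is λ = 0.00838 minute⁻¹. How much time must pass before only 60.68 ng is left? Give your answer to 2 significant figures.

87 minutes

t½ = ln 2 / λ = 0.69315 / 0.00838 ≈ 82.714 minutes.
Fraction remaining = 60.68/126 ≈ 0.48159.
n = log₂(126/60.68) = ln(2.0765)/ln 2 ≈ 1.0541 half-lives.
t = n × t½ = 1.0541 × 82.714 ≈ 87.192 minutes.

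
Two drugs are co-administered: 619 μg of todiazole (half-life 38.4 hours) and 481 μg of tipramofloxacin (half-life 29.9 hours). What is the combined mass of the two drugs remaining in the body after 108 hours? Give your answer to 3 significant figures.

todiazole: 619 × (1/2)^(108/38.4) = 619 × (1/2)^2.8125 ≈ 88.114 μg.
tipramofloxacin: 481 × (1/2)^(108/29.9) = 481 × (1/2)^3.612 ≈ 39.338 μg.
Total = 88.114 + 39.338 ≈ 127.45 μg.

127 μg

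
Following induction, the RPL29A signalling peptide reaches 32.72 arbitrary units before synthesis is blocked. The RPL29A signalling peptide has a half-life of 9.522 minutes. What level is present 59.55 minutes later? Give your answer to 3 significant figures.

0.429 arbitrary units

Number of half-lives: n = 59.55/9.522 ≈ 6.2539.
Remaining = 32.72 × (1/2)^6.2539 = 32.72 × 0.013103 ≈ 0.42874 arbitrary units.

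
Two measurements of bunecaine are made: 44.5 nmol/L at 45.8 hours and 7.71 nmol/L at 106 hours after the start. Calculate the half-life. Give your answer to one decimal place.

23.8 hours

Over Δt = 106 − 45.8 = 60.2 hours, the level fell by a factor of 44.5/7.71 ≈ 5.7717.
n = log₂(5.7717) ≈ 2.529 half-lives, so t½ = 60.2/2.529 ≈ 23.804 hours.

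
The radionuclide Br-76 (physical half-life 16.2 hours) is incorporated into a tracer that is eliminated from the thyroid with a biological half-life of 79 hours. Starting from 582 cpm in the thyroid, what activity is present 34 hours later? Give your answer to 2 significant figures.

100 cpm

1/t_eff = 1/t_phys + 1/t_biol = 1/16.2 + 1/79 = 0.074387 per hour.
t_eff = 16.2 × 79 / (16.2 + 79) ≈ 13.443 hours.
Remaining = 582 × (1/2)^(34/13.443) = 582 × (1/2)^2.5291 ≈ 100.83 cpm.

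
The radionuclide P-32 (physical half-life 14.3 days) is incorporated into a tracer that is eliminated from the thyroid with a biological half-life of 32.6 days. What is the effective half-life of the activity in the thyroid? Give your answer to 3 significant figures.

1/t_eff = 1/t_phys + 1/t_biol = 1/14.3 + 1/32.6 = 0.1006 per day.
t_eff = 14.3 × 32.6 / (14.3 + 32.6) ≈ 9.9399 days.

9.94 days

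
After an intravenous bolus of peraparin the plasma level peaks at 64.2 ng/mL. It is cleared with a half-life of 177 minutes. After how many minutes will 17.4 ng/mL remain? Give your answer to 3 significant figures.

333 minutes

Fraction remaining = 17.4/64.2 ≈ 0.27103.
n = log₂(64.2/17.4) = ln(3.6897)/ln 2 ≈ 1.8835 half-lives.
t = n × t½ = 1.8835 × 177 ≈ 333.38 minutes.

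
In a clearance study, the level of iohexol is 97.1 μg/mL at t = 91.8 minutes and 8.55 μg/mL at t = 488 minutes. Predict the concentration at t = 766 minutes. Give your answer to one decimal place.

Over Δt = 488 − 91.8 = 396.2 minutes, the level fell by a factor of 97.1/8.55 ≈ 11.357.
n = log₂(11.357) ≈ 3.5055 half-lives, so t½ = 396.2/3.5055 ≈ 113.02 minutes.
From t = 488 to t = 766: 8.55 × (1/2)^((766−488)/113.02) ≈ 1.5543 μg/mL.

1.6 μg/mL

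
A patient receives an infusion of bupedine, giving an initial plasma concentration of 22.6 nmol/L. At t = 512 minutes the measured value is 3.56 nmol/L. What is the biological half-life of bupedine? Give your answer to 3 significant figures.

A/A₀ = 3.56/22.6 ≈ 0.15752.
n = log₂(6.3483) ≈ 2.6664 half-lives elapsed in 512 minutes.
t½ = 512/2.6664 ≈ 192.02 minutes.

192 minutes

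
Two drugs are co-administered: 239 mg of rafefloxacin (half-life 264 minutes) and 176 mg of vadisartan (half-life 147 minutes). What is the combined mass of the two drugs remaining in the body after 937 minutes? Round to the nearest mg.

rafefloxacin: 239 × (1/2)^(937/264) = 239 × (1/2)^3.5492 ≈ 20.416 mg.
vadisartan: 176 × (1/2)^(937/147) = 176 × (1/2)^6.3741 ≈ 2.1218 mg.
Total = 20.416 + 2.1218 ≈ 22.538 mg.

23 mg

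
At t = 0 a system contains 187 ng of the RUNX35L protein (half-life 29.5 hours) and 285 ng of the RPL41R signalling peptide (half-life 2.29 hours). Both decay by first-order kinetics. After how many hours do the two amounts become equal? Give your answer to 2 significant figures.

1.5 hours

Set 187·(1/2)^(t/29.5) = 285·(1/2)^(t/2.29).
Taking log₂: log₂(187/285) = t·(1/29.5 − 1/2.29).
log₂(0.65614) = -0.60792; 1/29.5 − 1/2.29 = -0.40278.
t = -0.60792 / -0.40278 ≈ 1.5093 hours.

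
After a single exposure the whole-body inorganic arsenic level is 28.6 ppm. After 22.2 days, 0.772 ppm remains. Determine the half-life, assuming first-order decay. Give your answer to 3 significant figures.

A/A₀ = 0.772/28.6 ≈ 0.026993.
n = log₂(37.047) ≈ 5.2113 half-lives elapsed in 22.2 days.
t½ = 22.2/5.2113 ≈ 4.26 days.

4.26 days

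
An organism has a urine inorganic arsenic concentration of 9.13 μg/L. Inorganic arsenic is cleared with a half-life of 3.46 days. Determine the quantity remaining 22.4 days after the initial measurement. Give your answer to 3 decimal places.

Number of half-lives: n = 22.4/3.46 ≈ 6.474.
Remaining = 9.13 × (1/2)^6.474 = 9.13 × 0.01125 ≈ 0.10271 μg/L.

0.103 μg/L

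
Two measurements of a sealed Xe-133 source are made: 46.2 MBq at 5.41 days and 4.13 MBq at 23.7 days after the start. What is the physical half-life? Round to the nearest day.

5 days

Over Δt = 23.7 − 5.41 = 18.29 days, the level fell by a factor of 46.2/4.13 ≈ 11.186.
n = log₂(11.186) ≈ 3.4837 half-lives, so t½ = 18.29/3.4837 ≈ 5.2502 days.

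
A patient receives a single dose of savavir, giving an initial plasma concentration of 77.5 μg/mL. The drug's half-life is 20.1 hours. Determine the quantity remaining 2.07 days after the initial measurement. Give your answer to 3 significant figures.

14.0 μg/mL

Convert the elapsed time: 2.07 days = 49.68 hours.
Number of half-lives: n = 49.68/20.1 ≈ 2.4716.
Remaining = 77.5 × (1/2)^2.4716 = 77.5 × 0.18029 ≈ 13.972 μg/mL.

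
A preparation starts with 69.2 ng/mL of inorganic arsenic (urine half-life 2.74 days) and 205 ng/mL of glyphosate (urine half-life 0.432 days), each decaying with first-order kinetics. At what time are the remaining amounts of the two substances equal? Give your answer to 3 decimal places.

0.804 days

Set 69.2·(1/2)^(t/2.74) = 205·(1/2)^(t/0.432).
Taking log₂: log₂(69.2/205) = t·(1/2.74 − 1/0.432).
log₂(0.33756) = -1.5668; 1/2.74 − 1/0.432 = -1.9499.
t = -1.5668 / -1.9499 ≈ 0.80354 days.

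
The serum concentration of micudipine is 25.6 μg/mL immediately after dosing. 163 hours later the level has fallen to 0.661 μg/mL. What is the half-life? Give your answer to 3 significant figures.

30.9 hours

A/A₀ = 0.661/25.6 ≈ 0.02582.
n = log₂(38.729) ≈ 5.2753 half-lives elapsed in 163 hours.
t½ = 163/5.2753 ≈ 30.898 hours.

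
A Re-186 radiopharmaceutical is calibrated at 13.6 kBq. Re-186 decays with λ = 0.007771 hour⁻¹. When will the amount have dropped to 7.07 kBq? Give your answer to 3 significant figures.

84.2 hours

t½ = ln 2 / λ = 0.69315 / 0.007771 ≈ 89.197 hours.
Fraction remaining = 7.07/13.6 ≈ 0.51985.
n = log₂(13.6/7.07) = ln(1.9236)/ln 2 ≈ 0.94382 half-lives.
t = n × t½ = 0.94382 × 89.197 ≈ 84.186 hours.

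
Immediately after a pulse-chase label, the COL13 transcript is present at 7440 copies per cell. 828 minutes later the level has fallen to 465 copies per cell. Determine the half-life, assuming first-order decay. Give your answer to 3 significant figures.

A/A₀ = 465/7440 ≈ 0.0625.
n = log₂(16) ≈ 4 half-lives elapsed in 828 minutes.
t½ = 828/4 ≈ 207 minutes.

207 minutes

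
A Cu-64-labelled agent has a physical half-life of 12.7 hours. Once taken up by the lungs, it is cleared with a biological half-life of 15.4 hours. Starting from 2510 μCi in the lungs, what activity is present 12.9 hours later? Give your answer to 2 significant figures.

690 μCi

1/t_eff = 1/t_phys + 1/t_biol = 1/12.7 + 1/15.4 = 0.14368 per hour.
t_eff = 12.7 × 15.4 / (12.7 + 15.4) ≈ 6.9601 hours.
Remaining = 2510 × (1/2)^(12.9/6.9601) = 2510 × (1/2)^1.8534 ≈ 694.61 μCi.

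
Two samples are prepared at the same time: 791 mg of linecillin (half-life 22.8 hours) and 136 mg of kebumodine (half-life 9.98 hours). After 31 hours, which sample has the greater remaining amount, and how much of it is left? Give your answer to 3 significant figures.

linecillin, 308 mg

linecillin: 791 × (1/2)^1.3596 ≈ 308.23 mg.
kebumodine: 136 × (1/2)^3.1062 ≈ 15.793 mg.
Linecillin has more remaining, at ≈ 308.23 mg.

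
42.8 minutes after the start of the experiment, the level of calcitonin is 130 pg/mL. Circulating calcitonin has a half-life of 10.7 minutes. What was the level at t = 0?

Number of half-lives elapsed: n = 42.8/10.7 ≈ 4.
A₀ = A × 2^n = 130 × 2^4 = 130 × 16 ≈ 2080 pg/mL.

2080 pg/mL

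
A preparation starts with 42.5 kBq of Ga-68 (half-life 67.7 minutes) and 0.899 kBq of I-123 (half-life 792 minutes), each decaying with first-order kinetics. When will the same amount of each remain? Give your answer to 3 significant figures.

Set 42.5·(1/2)^(t/67.7) = 0.899·(1/2)^(t/792).
Taking log₂: log₂(42.5/0.899) = t·(1/67.7 − 1/792).
log₂(47.275) = 5.563; 1/67.7 − 1/792 = 0.013508.
t = 5.563 / 0.013508 ≈ 411.82 minutes.

412 minutes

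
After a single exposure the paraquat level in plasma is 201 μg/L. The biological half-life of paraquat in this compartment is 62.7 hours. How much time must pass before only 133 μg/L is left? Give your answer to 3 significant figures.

Fraction remaining = 133/201 ≈ 0.66169.
n = log₂(201/133) = ln(1.5113)/ln 2 ≈ 0.59577 half-lives.
t = n × t½ = 0.59577 × 62.7 ≈ 37.355 hours.

37.4 hours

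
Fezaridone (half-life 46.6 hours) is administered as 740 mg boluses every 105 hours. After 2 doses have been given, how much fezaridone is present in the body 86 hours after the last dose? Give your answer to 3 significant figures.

249 mg

The 2 doses were given 191, 86 hours ago.
Total = 740·(1/2)^(191/46.6) + 740·(1/2)^(86/46.6)
      = 43.191 + 205.91 ≈ 249.1 mg.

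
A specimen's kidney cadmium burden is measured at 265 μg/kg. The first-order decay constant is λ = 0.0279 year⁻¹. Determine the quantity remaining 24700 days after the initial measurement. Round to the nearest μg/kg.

40 μg/kg

t½ = ln 2 / λ = 0.69315 / 0.0279 ≈ 24.844 years.
Convert the elapsed time: 24700 days = 67.6712 years.
Number of half-lives: n = 67.6712/24.844 ≈ 2.7238.
Remaining = 265 × (1/2)^2.7238 = 265 × 0.15137 ≈ 40.113 μg/kg.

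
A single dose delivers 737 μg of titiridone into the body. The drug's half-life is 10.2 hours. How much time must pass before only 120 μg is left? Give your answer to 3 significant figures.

26.7 hours

Fraction remaining = 120/737 ≈ 0.16282.
n = log₂(737/120) = ln(6.1417)/ln 2 ≈ 2.6186 half-lives.
t = n × t½ = 2.6186 × 10.2 ≈ 26.71 hours.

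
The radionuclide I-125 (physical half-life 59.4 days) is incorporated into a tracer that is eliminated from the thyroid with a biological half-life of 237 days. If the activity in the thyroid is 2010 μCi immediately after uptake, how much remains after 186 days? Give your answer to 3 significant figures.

1/t_eff = 1/t_phys + 1/t_biol = 1/59.4 + 1/237 = 0.021054 per day.
t_eff = 59.4 × 237 / (59.4 + 237) ≈ 47.496 days.
Remaining = 2010 × (1/2)^(186/47.496) = 2010 × (1/2)^3.9161 ≈ 133.15 μCi.

133 μCi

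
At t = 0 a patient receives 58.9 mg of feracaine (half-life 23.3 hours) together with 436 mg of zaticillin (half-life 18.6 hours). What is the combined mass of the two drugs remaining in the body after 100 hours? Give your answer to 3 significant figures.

13.5 mg

feracaine: 58.9 × (1/2)^(100/23.3) = 58.9 × (1/2)^4.2918 ≈ 3.0071 mg.
zaticillin: 436 × (1/2)^(100/18.6) = 436 × (1/2)^5.3763 ≈ 10.497 mg.
Total = 3.0071 + 10.497 ≈ 13.504 mg.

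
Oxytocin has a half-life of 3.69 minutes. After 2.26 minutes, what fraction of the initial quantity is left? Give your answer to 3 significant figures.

0.654

n = 2.26/3.69 ≈ 0.61247 half-lives.
Fraction remaining = (1/2)^0.61247 ≈ 0.65408.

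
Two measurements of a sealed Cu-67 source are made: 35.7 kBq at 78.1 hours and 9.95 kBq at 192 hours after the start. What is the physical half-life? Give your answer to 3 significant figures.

61.8 hours

Over Δt = 192 − 78.1 = 113.9 hours, the level fell by a factor of 35.7/9.95 ≈ 3.5879.
n = log₂(3.5879) ≈ 1.8432 half-lives, so t½ = 113.9/1.8432 ≈ 61.796 hours.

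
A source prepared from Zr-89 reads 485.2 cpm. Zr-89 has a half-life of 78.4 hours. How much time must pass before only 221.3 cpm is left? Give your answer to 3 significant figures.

Fraction remaining = 221.3/485.2 ≈ 0.4561.
n = log₂(485.2/221.3) = ln(2.1925)/ln 2 ≈ 1.1326 half-lives.
t = n × t½ = 1.1326 × 78.4 ≈ 88.794 hours.

88.8 hours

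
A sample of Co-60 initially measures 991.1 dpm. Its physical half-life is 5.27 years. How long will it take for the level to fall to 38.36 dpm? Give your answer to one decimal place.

24.7 years

Fraction remaining = 38.36/991.1 ≈ 0.038704.
n = log₂(991.1/38.36) = ln(25.837)/ln 2 ≈ 4.6914 half-lives.
t = n × t½ = 4.6914 × 5.27 ≈ 24.723 years.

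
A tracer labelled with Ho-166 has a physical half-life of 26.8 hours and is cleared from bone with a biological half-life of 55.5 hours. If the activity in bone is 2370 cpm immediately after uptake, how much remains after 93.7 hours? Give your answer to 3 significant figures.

65.2 cpm

1/t_eff = 1/t_phys + 1/t_biol = 1/26.8 + 1/55.5 = 0.055331 per hour.
t_eff = 26.8 × 55.5 / (26.8 + 55.5) ≈ 18.073 hours.
Remaining = 2370 × (1/2)^(93.7/18.073) = 2370 × (1/2)^5.1846 ≈ 65.169 cpm.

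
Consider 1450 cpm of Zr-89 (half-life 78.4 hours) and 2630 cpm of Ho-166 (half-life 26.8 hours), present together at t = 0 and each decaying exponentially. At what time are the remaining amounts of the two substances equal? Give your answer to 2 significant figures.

Set 1450·(1/2)^(t/78.4) = 2630·(1/2)^(t/26.8).
Taking log₂: log₂(1450/2630) = t·(1/78.4 − 1/26.8).
log₂(0.55133) = -0.85901; 1/78.4 − 1/26.8 = -0.024558.
t = -0.85901 / -0.024558 ≈ 34.978 hours.

35 hours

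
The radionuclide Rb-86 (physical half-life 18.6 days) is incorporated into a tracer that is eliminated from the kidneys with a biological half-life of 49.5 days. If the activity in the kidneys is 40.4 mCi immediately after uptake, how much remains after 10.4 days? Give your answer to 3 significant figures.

23.7 mCi

1/t_eff = 1/t_phys + 1/t_biol = 1/18.6 + 1/49.5 = 0.073965 per day.
t_eff = 18.6 × 49.5 / (18.6 + 49.5) ≈ 13.52 days.
Remaining = 40.4 × (1/2)^(10.4/13.52) = 40.4 × (1/2)^0.76924 ≈ 23.704 mCi.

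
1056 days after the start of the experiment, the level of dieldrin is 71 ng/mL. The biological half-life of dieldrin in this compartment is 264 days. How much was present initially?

Number of half-lives elapsed: n = 1056/264 ≈ 4.
A₀ = A × 2^n = 71 × 2^4 = 71 × 16 ≈ 1136 ng/mL.

1136 ng/mL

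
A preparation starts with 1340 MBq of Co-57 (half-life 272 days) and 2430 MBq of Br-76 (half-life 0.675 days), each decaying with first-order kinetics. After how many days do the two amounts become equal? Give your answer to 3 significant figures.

Set 1340·(1/2)^(t/272) = 2430·(1/2)^(t/0.675).
Taking log₂: log₂(1340/2430) = t·(1/272 − 1/0.675).
log₂(0.55144) = -0.85872; 1/272 − 1/0.675 = -1.4778.
t = -0.85872 / -1.4778 ≈ 0.58108 days.

0.581 days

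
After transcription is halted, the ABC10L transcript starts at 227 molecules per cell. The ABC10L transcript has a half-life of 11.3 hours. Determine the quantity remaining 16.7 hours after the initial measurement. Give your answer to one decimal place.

Number of half-lives: n = 16.7/11.3 ≈ 1.4779.
Remaining = 227 × (1/2)^1.4779 = 227 × 0.35902 ≈ 81.497 molecules per cell.

81.5 molecules per cell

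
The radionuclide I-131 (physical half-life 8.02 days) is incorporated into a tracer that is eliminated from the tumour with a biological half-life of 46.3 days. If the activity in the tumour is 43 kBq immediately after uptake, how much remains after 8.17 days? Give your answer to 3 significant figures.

1/t_eff = 1/t_phys + 1/t_biol = 1/8.02 + 1/46.3 = 0.14629 per day.
t_eff = 8.02 × 46.3 / (8.02 + 46.3) ≈ 6.8359 days.
Remaining = 43 × (1/2)^(8.17/6.8359) = 43 × (1/2)^1.1952 ≈ 18.78 kBq.

18.8 kBq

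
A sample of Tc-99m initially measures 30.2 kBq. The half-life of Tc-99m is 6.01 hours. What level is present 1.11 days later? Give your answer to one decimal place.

1.4 kBq

Convert the elapsed time: 1.11 days = 26.64 hours.
Number of half-lives: n = 26.64/6.01 ≈ 4.4326.
Remaining = 30.2 × (1/2)^4.4326 = 30.2 × 0.046307 ≈ 1.3985 kBq.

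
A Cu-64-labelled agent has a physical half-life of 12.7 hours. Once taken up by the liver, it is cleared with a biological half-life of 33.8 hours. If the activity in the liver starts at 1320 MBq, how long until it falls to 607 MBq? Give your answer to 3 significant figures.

1/t_eff = 1/t_phys + 1/t_biol = 1/12.7 + 1/33.8 = 0.10833 per hour.
t_eff = 12.7 × 33.8 / (12.7 + 33.8) ≈ 9.2314 hours.
n = log₂(1320/607) ≈ 1.1208; t = 1.1208 × 9.2314 ≈ 10.346 hours.

10.3 hours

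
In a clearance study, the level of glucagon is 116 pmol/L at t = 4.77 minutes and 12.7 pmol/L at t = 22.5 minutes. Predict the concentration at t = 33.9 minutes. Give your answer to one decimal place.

3.1 pmol/L

Over Δt = 22.5 − 4.77 = 17.73 minutes, the level fell by a factor of 116/12.7 ≈ 9.1339.
n = log₂(9.1339) ≈ 3.1912 half-lives, so t½ = 17.73/3.1912 ≈ 5.5559 minutes.
From t = 22.5 to t = 33.9: 12.7 × (1/2)^((33.9−22.5)/5.5559) ≈ 3.0628 pmol/L.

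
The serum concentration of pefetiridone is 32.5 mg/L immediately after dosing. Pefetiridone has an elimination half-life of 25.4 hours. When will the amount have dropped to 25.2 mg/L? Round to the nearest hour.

Fraction remaining = 25.2/32.5 ≈ 0.77538.
n = log₂(32.5/25.2) = ln(1.2897)/ln 2 ≈ 0.36702 half-lives.
t = n × t½ = 0.36702 × 25.4 ≈ 9.3222 hours.

9 hours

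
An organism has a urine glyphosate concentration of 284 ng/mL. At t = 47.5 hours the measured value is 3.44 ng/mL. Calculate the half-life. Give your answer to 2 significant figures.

A/A₀ = 3.44/284 ≈ 0.012113.
n = log₂(82.558) ≈ 6.3673 half-lives elapsed in 47.5 hours.
t½ = 47.5/6.3673 ≈ 7.4599 hours.

7.5 hours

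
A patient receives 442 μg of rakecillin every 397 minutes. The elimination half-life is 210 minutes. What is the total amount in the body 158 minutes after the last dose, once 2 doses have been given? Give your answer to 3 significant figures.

The 2 doses were given 555, 158 minutes ago.
Total = 442·(1/2)^(555/210) + 442·(1/2)^(158/210)
      = 70.769 + 262.38 ≈ 333.15 μg.

333 μg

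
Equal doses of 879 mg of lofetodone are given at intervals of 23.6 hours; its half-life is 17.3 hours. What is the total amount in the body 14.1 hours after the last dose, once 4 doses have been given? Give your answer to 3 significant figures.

The 4 doses were given 84.9, 61.3, 37.7, 14.1 hours ago.
Total = 879·(1/2)^(84.9/17.3) + 879·(1/2)^(61.3/17.3) + 879·(1/2)^(37.7/17.3) + 879·(1/2)^(14.1/17.3)
      = 29.287 + 75.393 + 194.08 + 499.62 ≈ 798.38 mg.

798 mg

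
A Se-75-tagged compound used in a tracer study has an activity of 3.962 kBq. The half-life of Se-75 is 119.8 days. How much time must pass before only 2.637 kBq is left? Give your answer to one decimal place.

Fraction remaining = 2.637/3.962 ≈ 0.66557.
n = log₂(3.962/2.637) = ln(1.5025)/ln 2 ≈ 0.58733 half-lives.
t = n × t½ = 0.58733 × 119.8 ≈ 70.362 days.

70.4 days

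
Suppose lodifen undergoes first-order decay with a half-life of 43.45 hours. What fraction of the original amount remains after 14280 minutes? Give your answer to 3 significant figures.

0.0224

14280 minutes = 238 hours.
n = 238/43.45 ≈ 5.4776 half-lives.
Fraction remaining = (1/2)^5.4776 ≈ 0.022443.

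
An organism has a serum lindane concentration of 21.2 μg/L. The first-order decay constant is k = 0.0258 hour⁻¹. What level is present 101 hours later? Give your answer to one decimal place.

t½ = ln 2 / k = 0.69315 / 0.0258 ≈ 26.866 hours.
Number of half-lives: n = 101/26.866 ≈ 3.7594.
Remaining = 21.2 × (1/2)^3.7594 = 21.2 × 0.073844 ≈ 1.5655 μg/L.

1.6 μg/L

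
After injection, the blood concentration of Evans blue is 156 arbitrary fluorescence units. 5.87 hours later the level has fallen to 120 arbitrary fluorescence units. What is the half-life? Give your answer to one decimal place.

15.5 hours

A/A₀ = 120/156 ≈ 0.76923.
n = log₂(1.3) ≈ 0.37851 half-lives elapsed in 5.87 hours.
t½ = 5.87/0.37851 ≈ 15.508 hours.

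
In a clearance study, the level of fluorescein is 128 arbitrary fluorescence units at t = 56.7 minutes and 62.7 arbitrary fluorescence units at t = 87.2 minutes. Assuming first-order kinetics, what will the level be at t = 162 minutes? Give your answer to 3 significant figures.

10.9 arbitrary fluorescence units

Over Δt = 87.2 − 56.7 = 30.5 minutes, the level fell by a factor of 128/62.7 ≈ 2.0415.
n = log₂(2.0415) ≈ 1.0296 half-lives, so t½ = 30.5/1.0296 ≈ 29.623 minutes.
From t = 87.2 to t = 162: 62.7 × (1/2)^((162−87.2)/29.623) ≈ 10.893 arbitrary fluorescence units.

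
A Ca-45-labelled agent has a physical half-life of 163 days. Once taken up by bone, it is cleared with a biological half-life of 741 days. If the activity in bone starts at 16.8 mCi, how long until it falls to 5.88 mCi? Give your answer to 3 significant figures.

202 days

1/t_eff = 1/t_phys + 1/t_biol = 1/163 + 1/741 = 0.0074845 per day.
t_eff = 163 × 741 / (163 + 741) ≈ 133.61 days.
n = log₂(16.8/5.88) ≈ 1.5146; t = 1.5146 × 133.61 ≈ 202.36 days.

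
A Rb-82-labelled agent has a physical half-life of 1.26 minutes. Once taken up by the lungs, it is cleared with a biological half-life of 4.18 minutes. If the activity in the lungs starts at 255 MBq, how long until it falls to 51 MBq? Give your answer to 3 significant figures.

1/t_eff = 1/t_phys + 1/t_biol = 1/1.26 + 1/4.18 = 1.0329 per minute.
t_eff = 1.26 × 4.18 / (1.26 + 4.18) ≈ 0.96816 minutes.
n = log₂(255/51) ≈ 2.3219; t = 2.3219 × 0.96816 ≈ 2.248 minutes.

2.25 minutes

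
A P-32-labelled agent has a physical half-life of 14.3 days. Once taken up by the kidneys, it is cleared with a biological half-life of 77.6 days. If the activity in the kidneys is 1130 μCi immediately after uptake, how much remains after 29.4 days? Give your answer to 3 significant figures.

1/t_eff = 1/t_phys + 1/t_biol = 1/14.3 + 1/77.6 = 0.082817 per day.
t_eff = 14.3 × 77.6 / (14.3 + 77.6) ≈ 12.075 days.
Remaining = 1130 × (1/2)^(29.4/12.075) = 1130 × (1/2)^2.4348 ≈ 208.99 μCi.

209 μCi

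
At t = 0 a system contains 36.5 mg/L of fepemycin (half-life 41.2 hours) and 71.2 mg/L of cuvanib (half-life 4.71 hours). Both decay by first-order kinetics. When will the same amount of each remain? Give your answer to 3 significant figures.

5.13 hours

Set 36.5·(1/2)^(t/41.2) = 71.2·(1/2)^(t/4.71).
Taking log₂: log₂(36.5/71.2) = t·(1/41.2 − 1/4.71).
log₂(0.51264) = -0.96398; 1/41.2 − 1/4.71 = -0.18804.
t = -0.96398 / -0.18804 ≈ 5.1264 hours.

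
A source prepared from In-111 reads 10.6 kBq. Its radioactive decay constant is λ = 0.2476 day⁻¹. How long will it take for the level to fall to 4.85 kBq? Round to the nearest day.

t½ = ln 2 / λ = 0.69315 / 0.2476 ≈ 2.7995 days.
Fraction remaining = 4.85/10.6 ≈ 0.45755.
n = log₂(10.6/4.85) = ln(2.1856)/ln 2 ≈ 1.128 half-lives.
t = n × t½ = 1.128 × 2.7995 ≈ 3.1578 days.

3 days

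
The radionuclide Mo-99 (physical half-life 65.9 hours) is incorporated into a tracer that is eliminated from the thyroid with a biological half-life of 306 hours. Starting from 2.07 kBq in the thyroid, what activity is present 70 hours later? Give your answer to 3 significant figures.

1/t_eff = 1/t_phys + 1/t_biol = 1/65.9 + 1/306 = 0.018442 per hour.
t_eff = 65.9 × 306 / (65.9 + 306) ≈ 54.223 hours.
Remaining = 2.07 × (1/2)^(70/54.223) = 2.07 × (1/2)^1.291 ≈ 0.84596 kBq.

0.846 kBq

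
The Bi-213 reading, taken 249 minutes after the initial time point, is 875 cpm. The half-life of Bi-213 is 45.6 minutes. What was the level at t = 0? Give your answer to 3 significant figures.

38500 cpm

Number of half-lives elapsed: n = 249/45.6 ≈ 5.4605.
A₀ = A × 2^n = 875 × 2^5.4605 = 875 × 44.033 ≈ 38529 cpm.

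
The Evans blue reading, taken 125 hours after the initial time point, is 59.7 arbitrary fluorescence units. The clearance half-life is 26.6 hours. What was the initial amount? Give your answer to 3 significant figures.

1550 arbitrary fluorescence units

Number of half-lives elapsed: n = 125/26.6 ≈ 4.6992.
A₀ = A × 2^n = 59.7 × 2^4.6992 = 59.7 × 25.979 ≈ 1550.9 arbitrary fluorescence units.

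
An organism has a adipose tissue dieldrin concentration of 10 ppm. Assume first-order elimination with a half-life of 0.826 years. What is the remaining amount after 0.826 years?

Elapsed time is 1 half-life (0.826/0.826).
Each half-life halves the amount: 10 × (1/2)^1 = 10/2 = 5 ppm.

5 ppm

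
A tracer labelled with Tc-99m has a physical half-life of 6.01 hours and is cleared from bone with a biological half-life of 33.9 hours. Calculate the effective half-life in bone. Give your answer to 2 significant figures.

5.1 hours

1/t_eff = 1/t_phys + 1/t_biol = 1/6.01 + 1/33.9 = 0.19589 per hour.
t_eff = 6.01 × 33.9 / (6.01 + 33.9) ≈ 5.105 hours.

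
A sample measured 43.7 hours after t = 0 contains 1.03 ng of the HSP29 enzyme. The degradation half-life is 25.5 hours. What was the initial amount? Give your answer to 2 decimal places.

3.38 ng

Number of half-lives elapsed: n = 43.7/25.5 ≈ 1.7137.
A₀ = A × 2^n = 1.03 × 2^1.7137 = 1.03 × 3.2801 ≈ 3.3785 ng.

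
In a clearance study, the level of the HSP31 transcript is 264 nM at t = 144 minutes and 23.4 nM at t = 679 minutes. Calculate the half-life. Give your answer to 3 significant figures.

Over Δt = 679 − 144 = 535 minutes, the level fell by a factor of 264/23.4 ≈ 11.282.
n = log₂(11.282) ≈ 3.496 half-lives, so t½ = 535/3.496 ≈ 153.03 minutes.

153 minutes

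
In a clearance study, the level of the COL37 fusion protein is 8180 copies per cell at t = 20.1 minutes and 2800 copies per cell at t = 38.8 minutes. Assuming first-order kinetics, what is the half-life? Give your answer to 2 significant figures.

12 minutes

Over Δt = 38.8 − 20.1 = 18.7 minutes, the level fell by a factor of 8180/2800 ≈ 2.9214.
n = log₂(2.9214) ≈ 1.5467 half-lives, so t½ = 18.7/1.5467 ≈ 12.09 minutes.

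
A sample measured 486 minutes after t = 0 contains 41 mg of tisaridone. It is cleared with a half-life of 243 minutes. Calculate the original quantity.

Number of half-lives elapsed: n = 486/243 ≈ 2.
A₀ = A × 2^n = 41 × 2^2 = 41 × 4 ≈ 164 mg.

164 mg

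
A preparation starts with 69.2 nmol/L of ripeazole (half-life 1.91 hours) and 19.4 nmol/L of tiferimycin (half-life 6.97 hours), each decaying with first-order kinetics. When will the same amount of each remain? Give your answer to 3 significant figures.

Set 69.2·(1/2)^(t/1.91) = 19.4·(1/2)^(t/6.97).
Taking log₂: log₂(69.2/19.4) = t·(1/1.91 − 1/6.97).
log₂(3.567) = 1.8347; 1/1.91 − 1/6.97 = 0.38009.
t = 1.8347 / 0.38009 ≈ 4.8271 hours.

4.83 hours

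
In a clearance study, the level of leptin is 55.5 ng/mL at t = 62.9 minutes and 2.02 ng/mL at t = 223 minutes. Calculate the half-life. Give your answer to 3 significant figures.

33.5 minutes

Over Δt = 223 − 62.9 = 160.1 minutes, the level fell by a factor of 55.5/2.02 ≈ 27.475.
n = log₂(27.475) ≈ 4.7801 half-lives, so t½ = 160.1/4.7801 ≈ 33.493 minutes.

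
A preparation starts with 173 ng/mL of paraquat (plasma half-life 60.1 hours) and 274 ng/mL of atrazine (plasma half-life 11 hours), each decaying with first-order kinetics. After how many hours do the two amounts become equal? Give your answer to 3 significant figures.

8.93 hours

Set 173·(1/2)^(t/60.1) = 274·(1/2)^(t/11).
Taking log₂: log₂(173/274) = t·(1/60.1 − 1/11).
log₂(0.63139) = -0.6634; 1/60.1 − 1/11 = -0.07427.
t = -0.6634 / -0.07427 ≈ 8.9323 hours.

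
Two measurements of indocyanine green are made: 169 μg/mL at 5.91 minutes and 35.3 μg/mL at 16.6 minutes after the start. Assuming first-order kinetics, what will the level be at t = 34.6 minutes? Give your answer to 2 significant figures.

2.5 μg/mL

Over Δt = 16.6 − 5.91 = 10.69 minutes, the level fell by a factor of 169/35.3 ≈ 4.7875.
n = log₂(4.7875) ≈ 2.2593 half-lives, so t½ = 10.69/2.2593 ≈ 4.7316 minutes.
From t = 16.6 to t = 34.6: 35.3 × (1/2)^((34.6−16.6)/4.7316) ≈ 2.5269 μg/mL.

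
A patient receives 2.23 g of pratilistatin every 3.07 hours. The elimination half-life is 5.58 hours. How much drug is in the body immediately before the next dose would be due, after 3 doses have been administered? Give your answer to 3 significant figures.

3.27 g

The 3 doses were given 9.21, 6.14, 3.07 hours ago.
Total = 2.23·(1/2)^(9.21/5.58) + 2.23·(1/2)^(6.14/5.58) + 2.23·(1/2)^(3.07/5.58)
      = 0.7103 + 1.0401 + 1.5229 ≈ 3.2733 g.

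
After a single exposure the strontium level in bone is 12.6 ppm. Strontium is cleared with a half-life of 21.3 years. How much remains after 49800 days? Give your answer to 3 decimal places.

Convert the elapsed time: 49800 days = 136.438 years.
Number of half-lives: n = 136.438/21.3 ≈ 6.4056.
Remaining = 12.6 × (1/2)^6.4056 = 12.6 × 0.011796 ≈ 0.14863 ppm.

0.149 ppm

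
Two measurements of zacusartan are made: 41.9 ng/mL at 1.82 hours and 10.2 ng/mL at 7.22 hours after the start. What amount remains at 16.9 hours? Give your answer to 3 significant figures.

0.810 ng/mL

Over Δt = 7.22 − 1.82 = 5.4 hours, the level fell by a factor of 41.9/10.2 ≈ 4.1078.
n = log₂(4.1078) ≈ 2.0384 half-lives, so t½ = 5.4/2.0384 ≈ 2.6492 hours.
From t = 7.22 to t = 16.9: 10.2 × (1/2)^((16.9−7.22)/2.6492) ≈ 0.81029 ng/mL.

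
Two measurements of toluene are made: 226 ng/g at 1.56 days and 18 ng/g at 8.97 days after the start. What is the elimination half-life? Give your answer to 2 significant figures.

2.0 days

Over Δt = 8.97 − 1.56 = 7.41 days, the level fell by a factor of 226/18 ≈ 12.556.
n = log₂(12.556) ≈ 3.6503 half-lives, so t½ = 7.41/3.6503 ≈ 2.03 days.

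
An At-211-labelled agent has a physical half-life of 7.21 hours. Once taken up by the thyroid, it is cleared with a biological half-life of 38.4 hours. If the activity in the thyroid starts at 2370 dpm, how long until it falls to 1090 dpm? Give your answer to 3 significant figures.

6.80 hours

1/t_eff = 1/t_phys + 1/t_biol = 1/7.21 + 1/38.4 = 0.16474 per hour.
t_eff = 7.21 × 38.4 / (7.21 + 38.4) ≈ 6.0702 hours.
n = log₂(2370/1090) ≈ 1.1206; t = 1.1206 × 6.0702 ≈ 6.8021 hours.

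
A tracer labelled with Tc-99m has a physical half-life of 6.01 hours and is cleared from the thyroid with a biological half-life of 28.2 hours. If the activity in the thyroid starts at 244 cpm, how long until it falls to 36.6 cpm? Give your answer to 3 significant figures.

1/t_eff = 1/t_phys + 1/t_biol = 1/6.01 + 1/28.2 = 0.20185 per hour.
t_eff = 6.01 × 28.2 / (6.01 + 28.2) ≈ 4.9542 hours.
n = log₂(244/36.6) ≈ 2.737; t = 2.737 × 4.9542 ≈ 13.559 hours.

13.6 hours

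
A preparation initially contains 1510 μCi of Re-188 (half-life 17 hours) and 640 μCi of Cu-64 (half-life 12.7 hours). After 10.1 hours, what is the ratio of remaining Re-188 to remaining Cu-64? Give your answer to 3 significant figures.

Re-188: 1510 × (1/2)^(10.1/17) = 1510 × (1/2)^0.59412 ≈ 1000.3 μCi.
Cu-64: 640 × (1/2)^(10.1/12.7) = 640 × (1/2)^0.79528 ≈ 368.79 μCi.
Ratio ≈ 1000.3 / 368.79 ≈ 2.7124.

2.71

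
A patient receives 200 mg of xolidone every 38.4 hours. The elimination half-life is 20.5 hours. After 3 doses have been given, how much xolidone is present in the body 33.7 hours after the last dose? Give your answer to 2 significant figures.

86 mg

The 3 doses were given 110.5, 72.1, 33.7 hours ago.
Total = 200·(1/2)^(110.5/20.5) + 200·(1/2)^(72.1/20.5) + 200·(1/2)^(33.7/20.5)
      = 4.7688 + 17.47 + 63.998 ≈ 86.236 mg.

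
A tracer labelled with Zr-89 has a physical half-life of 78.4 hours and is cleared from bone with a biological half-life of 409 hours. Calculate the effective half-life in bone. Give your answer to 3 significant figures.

1/t_eff = 1/t_phys + 1/t_biol = 1/78.4 + 1/409 = 0.0152 per hour.
t_eff = 78.4 × 409 / (78.4 + 409) ≈ 65.789 hours.

65.8 hours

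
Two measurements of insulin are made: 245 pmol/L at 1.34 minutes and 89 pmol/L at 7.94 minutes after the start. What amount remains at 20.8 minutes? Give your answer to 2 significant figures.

Over Δt = 7.94 − 1.34 = 6.6 minutes, the level fell by a factor of 245/89 ≈ 2.7528.
n = log₂(2.7528) ≈ 1.4609 half-lives, so t½ = 6.6/1.4609 ≈ 4.5177 minutes.
From t = 7.94 to t = 20.8: 89 × (1/2)^((20.8−7.94)/4.5177) ≈ 12.374 pmol/L.

12 pmol/L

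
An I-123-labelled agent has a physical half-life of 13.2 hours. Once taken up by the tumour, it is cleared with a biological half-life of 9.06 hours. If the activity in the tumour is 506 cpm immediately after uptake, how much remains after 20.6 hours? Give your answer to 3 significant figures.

1/t_eff = 1/t_phys + 1/t_biol = 1/13.2 + 1/9.06 = 0.18613 per hour.
t_eff = 13.2 × 9.06 / (13.2 + 9.06) ≈ 5.3725 hours.
Remaining = 506 × (1/2)^(20.6/5.3725) = 506 × (1/2)^3.8343 ≈ 35.473 cpm.

35.5 cpm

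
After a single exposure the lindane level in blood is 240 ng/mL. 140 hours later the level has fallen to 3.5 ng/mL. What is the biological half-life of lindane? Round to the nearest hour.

23 hours

A/A₀ = 3.5/240 ≈ 0.014583.
n = log₂(68.571) ≈ 6.0995 half-lives elapsed in 140 hours.
t½ = 140/6.0995 ≈ 22.953 hours.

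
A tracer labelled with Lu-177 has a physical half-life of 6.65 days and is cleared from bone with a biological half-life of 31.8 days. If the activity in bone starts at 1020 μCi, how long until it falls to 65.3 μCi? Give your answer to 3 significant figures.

21.8 days

1/t_eff = 1/t_phys + 1/t_biol = 1/6.65 + 1/31.8 = 0.18182 per day.
t_eff = 6.65 × 31.8 / (6.65 + 31.8) ≈ 5.4999 days.
n = log₂(1020/65.3) ≈ 3.9653; t = 3.9653 × 5.4999 ≈ 21.809 days.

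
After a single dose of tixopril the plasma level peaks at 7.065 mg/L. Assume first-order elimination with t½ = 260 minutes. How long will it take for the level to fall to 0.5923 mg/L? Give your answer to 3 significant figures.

Fraction remaining = 0.5923/7.065 ≈ 0.083836.
n = log₂(7.065/0.5923) = ln(11.928)/ln 2 ≈ 3.5763 half-lives.
t = n × t½ = 3.5763 × 260 ≈ 929.84 minutes.

930 minutes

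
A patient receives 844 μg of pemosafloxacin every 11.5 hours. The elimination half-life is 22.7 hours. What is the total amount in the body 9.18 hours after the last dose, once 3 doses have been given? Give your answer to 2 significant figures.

The 3 doses were given 32.18, 20.68, 9.18 hours ago.
Total = 844·(1/2)^(32.18/22.7) + 844·(1/2)^(20.68/22.7) + 844·(1/2)^(9.18/22.7)
      = 315.93 + 448.85 + 637.68 ≈ 1402.5 μg.

1400 μg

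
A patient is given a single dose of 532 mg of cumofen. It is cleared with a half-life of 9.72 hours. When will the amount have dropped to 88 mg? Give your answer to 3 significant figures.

Fraction remaining = 88/532 ≈ 0.16541.
n = log₂(532/88) = ln(6.0455)/ln 2 ≈ 2.5959 half-lives.
t = n × t½ = 2.5959 × 9.72 ≈ 25.232 hours.

25.2 hours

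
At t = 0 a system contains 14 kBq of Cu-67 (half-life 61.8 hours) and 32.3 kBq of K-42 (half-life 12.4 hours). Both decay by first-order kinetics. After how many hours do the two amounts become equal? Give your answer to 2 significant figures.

Set 14·(1/2)^(t/61.8) = 32.3·(1/2)^(t/12.4).
Taking log₂: log₂(14/32.3) = t·(1/61.8 − 1/12.4).
log₂(0.43344) = -1.2061; 1/61.8 − 1/12.4 = -0.064464.
t = -1.2061 / -0.064464 ≈ 18.71 hours.

19 hours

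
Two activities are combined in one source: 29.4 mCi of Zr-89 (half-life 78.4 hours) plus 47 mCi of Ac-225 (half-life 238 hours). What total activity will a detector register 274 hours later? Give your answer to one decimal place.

Zr-89: 29.4 × (1/2)^(274/78.4) = 29.4 × (1/2)^3.4949 ≈ 2.6078 mCi.
Ac-225: 47 × (1/2)^(274/238) = 47 × (1/2)^1.1513 ≈ 21.161 mCi.
Total = 2.6078 + 21.161 ≈ 23.769 mCi.

23.8 mCi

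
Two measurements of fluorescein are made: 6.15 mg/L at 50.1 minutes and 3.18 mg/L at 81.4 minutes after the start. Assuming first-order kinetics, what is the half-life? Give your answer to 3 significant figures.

Over Δt = 81.4 − 50.1 = 31.3 minutes, the level fell by a factor of 6.15/3.18 ≈ 1.934.
n = log₂(1.934) ≈ 0.95156 half-lives, so t½ = 31.3/0.95156 ≈ 32.893 minutes.

32.9 minutes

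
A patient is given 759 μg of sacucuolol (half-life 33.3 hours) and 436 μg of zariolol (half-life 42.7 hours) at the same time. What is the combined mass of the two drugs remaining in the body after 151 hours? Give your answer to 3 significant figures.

sacucuolol: 759 × (1/2)^(151/33.3) = 759 × (1/2)^4.5345 ≈ 32.75 μg.
zariolol: 436 × (1/2)^(151/42.7) = 436 × (1/2)^3.5363 ≈ 37.58 μg.
Total = 32.75 + 37.58 ≈ 70.33 μg.

70.3 μg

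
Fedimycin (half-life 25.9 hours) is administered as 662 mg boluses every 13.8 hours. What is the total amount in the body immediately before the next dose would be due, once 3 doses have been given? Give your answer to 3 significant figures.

992 mg

The 3 doses were given 41.4, 27.6, 13.8 hours ago.
Total = 662·(1/2)^(41.4/25.9) + 662·(1/2)^(27.6/25.9) + 662·(1/2)^(13.8/25.9)
      = 218.61 + 316.28 + 457.58 ≈ 992.47 mg.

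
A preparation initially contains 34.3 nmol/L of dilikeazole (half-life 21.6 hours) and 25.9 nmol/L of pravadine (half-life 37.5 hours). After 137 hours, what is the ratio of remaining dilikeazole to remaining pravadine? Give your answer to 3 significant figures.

0.205

dilikeazole: 34.3 × (1/2)^(137/21.6) = 34.3 × (1/2)^6.3426 ≈ 0.42265 nmol/L.
pravadine: 25.9 × (1/2)^(137/37.5) = 25.9 × (1/2)^3.6533 ≈ 2.0584 nmol/L.
Ratio ≈ 0.42265 / 2.0584 ≈ 0.20533.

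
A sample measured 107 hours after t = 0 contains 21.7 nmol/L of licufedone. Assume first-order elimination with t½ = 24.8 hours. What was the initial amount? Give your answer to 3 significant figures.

Number of half-lives elapsed: n = 107/24.8 ≈ 4.3145.
A₀ = A × 2^n = 21.7 × 2^4.3145 = 21.7 × 19.898 ≈ 431.78 nmol/L.

432 nmol/L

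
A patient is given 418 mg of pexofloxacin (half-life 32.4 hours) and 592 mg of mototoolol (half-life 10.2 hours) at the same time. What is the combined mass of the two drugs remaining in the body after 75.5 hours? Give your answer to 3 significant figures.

pexofloxacin: 418 × (1/2)^(75.5/32.4) = 418 × (1/2)^2.3302 ≈ 83.119 mg.
mototoolol: 592 × (1/2)^(75.5/10.2) = 592 × (1/2)^7.402 ≈ 3.5003 mg.
Total = 83.119 + 3.5003 ≈ 86.62 mg.

86.6 mg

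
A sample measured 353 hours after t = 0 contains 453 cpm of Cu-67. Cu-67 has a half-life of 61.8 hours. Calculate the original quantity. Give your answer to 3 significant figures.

Number of half-lives elapsed: n = 353/61.8 ≈ 5.712.
A₀ = A × 2^n = 453 × 2^5.712 = 453 × 52.417 ≈ 23745 cpm.

23700 cpm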